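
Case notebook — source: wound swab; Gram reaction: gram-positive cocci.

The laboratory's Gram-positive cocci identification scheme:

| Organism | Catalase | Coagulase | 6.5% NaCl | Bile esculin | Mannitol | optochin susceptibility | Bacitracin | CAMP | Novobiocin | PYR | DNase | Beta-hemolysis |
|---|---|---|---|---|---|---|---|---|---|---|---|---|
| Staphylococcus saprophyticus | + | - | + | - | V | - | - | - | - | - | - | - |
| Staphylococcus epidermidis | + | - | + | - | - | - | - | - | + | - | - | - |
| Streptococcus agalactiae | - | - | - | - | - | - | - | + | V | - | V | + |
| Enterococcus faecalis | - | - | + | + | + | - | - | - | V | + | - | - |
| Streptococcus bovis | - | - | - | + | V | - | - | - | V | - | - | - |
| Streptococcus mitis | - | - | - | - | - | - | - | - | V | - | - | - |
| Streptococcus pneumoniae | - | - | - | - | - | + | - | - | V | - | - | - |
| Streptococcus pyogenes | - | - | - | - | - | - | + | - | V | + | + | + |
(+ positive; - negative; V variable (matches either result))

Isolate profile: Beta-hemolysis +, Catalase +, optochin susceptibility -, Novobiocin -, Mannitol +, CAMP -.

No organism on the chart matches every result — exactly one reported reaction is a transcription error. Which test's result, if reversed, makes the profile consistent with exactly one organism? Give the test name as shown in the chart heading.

As reported, no row in the chart matches all 6 reactions.
Reversing Mannitol → still no organism matches.
Reversing optochin susceptibility → still no organism matches.
Reversing Novobiocin → still no organism matches.
Reversing Catalase → still no organism matches.
Reversing CAMP → still no organism matches.
Reversing Beta-hemolysis (to -) → unique match: Staphylococcus saprophyticus.

Beta-hemolysis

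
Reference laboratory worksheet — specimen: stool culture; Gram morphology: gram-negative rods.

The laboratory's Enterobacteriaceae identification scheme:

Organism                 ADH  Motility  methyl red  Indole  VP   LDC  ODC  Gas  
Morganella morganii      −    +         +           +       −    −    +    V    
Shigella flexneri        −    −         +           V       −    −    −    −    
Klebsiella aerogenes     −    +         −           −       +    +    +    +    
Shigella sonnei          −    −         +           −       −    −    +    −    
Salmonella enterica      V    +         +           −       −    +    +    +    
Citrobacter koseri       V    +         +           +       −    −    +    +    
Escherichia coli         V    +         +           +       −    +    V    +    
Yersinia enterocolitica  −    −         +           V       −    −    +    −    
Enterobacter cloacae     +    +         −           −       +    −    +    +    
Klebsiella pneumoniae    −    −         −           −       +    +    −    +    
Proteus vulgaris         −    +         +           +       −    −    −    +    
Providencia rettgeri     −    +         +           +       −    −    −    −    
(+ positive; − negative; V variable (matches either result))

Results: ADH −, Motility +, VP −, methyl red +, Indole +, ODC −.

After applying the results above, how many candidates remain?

VP −: excludes Klebsiella aerogenes, Enterobacter cloacae, Klebsiella pneumoniae — 9 left.
Motility +: excludes Shigella flexneri, Shigella sonnei, Yersinia enterocolitica — 6 left.
ADH −: all 6 remaining candidates are consistent.
methyl red +: all 6 remaining candidates are consistent.
Indole +: excludes Salmonella enterica — 5 left.
ODC −: excludes Morganella morganii, Citrobacter koseri — 3 left.
Still consistent: Escherichia coli, Proteus vulgaris, Providencia rettgeri.

3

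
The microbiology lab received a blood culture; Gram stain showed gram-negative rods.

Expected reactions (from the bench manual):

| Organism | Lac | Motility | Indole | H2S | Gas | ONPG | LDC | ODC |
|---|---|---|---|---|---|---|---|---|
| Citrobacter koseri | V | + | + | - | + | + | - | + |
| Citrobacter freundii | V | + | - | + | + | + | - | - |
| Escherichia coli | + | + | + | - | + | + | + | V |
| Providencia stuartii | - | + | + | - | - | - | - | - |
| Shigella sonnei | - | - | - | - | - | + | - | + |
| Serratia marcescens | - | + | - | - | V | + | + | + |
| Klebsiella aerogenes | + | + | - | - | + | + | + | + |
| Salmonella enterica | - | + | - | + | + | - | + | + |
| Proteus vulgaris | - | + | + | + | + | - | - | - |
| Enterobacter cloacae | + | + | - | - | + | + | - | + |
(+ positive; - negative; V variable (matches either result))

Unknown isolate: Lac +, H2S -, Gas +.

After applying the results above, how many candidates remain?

Gas +: excludes Providencia stuartii, Shigella sonnei — 8 left.
H2S -: excludes Citrobacter freundii, Salmonella enterica, Proteus vulgaris — 5 left.
Lac +: excludes Serratia marcescens — 4 left.
Still consistent: Citrobacter koseri, Enterobacter cloacae, Escherichia coli, Klebsiella aerogenes.

4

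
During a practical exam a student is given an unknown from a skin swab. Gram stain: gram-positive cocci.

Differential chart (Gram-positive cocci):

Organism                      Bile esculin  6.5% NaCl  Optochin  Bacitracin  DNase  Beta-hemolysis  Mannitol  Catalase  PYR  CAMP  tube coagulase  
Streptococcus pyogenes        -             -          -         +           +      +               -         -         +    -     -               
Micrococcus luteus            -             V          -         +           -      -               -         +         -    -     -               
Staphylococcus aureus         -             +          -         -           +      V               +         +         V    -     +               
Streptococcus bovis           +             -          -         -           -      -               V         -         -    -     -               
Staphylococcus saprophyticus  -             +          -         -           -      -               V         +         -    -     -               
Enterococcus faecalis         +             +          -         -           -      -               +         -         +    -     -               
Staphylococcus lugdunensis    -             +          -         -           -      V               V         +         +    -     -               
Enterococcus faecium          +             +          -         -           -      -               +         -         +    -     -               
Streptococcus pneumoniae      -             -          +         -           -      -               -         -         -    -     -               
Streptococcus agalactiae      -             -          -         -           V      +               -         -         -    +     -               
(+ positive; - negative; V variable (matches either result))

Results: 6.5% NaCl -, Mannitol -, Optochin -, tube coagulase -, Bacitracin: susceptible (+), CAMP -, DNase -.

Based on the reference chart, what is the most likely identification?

Micrococcus luteus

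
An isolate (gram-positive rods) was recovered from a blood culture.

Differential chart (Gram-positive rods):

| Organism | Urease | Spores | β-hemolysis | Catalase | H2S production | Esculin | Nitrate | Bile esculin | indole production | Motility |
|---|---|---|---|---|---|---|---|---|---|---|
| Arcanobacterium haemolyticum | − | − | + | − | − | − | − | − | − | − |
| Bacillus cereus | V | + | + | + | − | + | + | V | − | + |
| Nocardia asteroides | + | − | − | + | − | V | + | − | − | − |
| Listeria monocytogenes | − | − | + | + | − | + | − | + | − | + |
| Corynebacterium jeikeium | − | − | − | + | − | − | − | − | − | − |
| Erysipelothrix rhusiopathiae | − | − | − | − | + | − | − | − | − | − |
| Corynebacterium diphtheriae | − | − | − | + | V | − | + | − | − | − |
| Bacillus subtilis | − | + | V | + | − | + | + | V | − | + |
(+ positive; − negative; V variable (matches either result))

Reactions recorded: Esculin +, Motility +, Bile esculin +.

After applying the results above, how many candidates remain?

3

Esculin +: excludes Arcanobacterium haemolyticum, Corynebacterium jeikeium, Erysipelothrix rhusiopathiae, Corynebacterium diphtheriae — 4 left.
Motility +: excludes Nocardia asteroides — 3 left.
Bile esculin +: all 3 remaining candidates are consistent.
Still consistent: Bacillus cereus, Bacillus subtilis, Listeria monocytogenes.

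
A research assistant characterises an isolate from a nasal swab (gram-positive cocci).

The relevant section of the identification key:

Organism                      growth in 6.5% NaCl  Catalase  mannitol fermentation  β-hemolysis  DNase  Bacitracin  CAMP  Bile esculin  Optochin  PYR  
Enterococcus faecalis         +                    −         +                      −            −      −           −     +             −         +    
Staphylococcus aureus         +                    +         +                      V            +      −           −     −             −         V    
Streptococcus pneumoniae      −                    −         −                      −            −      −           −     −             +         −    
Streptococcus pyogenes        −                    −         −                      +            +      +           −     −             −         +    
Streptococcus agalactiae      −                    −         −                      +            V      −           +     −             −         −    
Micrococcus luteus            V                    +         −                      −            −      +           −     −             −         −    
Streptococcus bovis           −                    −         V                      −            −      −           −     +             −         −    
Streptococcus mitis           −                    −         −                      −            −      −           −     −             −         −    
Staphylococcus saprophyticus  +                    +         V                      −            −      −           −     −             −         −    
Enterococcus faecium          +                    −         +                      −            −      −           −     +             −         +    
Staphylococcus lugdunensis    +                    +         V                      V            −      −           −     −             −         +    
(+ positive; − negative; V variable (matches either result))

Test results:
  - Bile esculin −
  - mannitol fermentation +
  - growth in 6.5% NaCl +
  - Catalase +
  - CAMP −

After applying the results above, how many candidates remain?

Catalase +: excludes 7 organisms — 4 left.
CAMP −: all 4 remaining candidates are consistent.
Bile esculin −: all 4 remaining candidates are consistent.
growth in 6.5% NaCl +: all 4 remaining candidates are consistent.
mannitol fermentation +: excludes Micrococcus luteus — 3 left.
Still consistent: Staphylococcus aureus, Staphylococcus lugdunensis, Staphylococcus saprophyticus.

3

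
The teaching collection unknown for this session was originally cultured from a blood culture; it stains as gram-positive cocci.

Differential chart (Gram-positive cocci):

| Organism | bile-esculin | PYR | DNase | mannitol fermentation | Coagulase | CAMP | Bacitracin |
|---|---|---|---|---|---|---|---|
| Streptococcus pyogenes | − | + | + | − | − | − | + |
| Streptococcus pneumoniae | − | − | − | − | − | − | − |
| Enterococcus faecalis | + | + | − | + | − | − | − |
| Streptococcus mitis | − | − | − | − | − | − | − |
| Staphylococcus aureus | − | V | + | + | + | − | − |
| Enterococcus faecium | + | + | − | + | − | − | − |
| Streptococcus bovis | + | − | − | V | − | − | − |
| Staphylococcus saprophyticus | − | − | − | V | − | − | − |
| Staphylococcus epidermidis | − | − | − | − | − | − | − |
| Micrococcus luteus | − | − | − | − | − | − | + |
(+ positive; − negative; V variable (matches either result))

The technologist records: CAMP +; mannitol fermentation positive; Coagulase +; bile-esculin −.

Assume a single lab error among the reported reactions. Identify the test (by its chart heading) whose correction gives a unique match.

As reported, no row in the chart matches all 4 reactions.
Reversing bile-esculin → still no organism matches.
Reversing Coagulase → still no organism matches.
Reversing CAMP (to −) → unique match: Staphylococcus aureus.
Reversing mannitol fermentation → still no organism matches.

CAMP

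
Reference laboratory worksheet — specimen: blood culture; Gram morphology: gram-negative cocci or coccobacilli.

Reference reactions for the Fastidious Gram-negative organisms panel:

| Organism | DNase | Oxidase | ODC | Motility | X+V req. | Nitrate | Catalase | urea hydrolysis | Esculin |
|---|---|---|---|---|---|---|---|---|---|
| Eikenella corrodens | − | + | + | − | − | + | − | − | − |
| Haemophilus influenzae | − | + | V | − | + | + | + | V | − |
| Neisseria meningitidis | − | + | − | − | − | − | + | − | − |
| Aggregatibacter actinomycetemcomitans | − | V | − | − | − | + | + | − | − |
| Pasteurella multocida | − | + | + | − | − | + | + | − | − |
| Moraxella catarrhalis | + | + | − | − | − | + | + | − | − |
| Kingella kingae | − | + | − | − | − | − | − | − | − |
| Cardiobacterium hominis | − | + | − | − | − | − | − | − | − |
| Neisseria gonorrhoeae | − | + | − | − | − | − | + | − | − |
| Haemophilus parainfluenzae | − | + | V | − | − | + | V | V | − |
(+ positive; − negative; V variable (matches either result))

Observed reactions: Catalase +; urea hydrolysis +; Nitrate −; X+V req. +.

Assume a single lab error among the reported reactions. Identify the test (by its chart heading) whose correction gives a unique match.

Nitrate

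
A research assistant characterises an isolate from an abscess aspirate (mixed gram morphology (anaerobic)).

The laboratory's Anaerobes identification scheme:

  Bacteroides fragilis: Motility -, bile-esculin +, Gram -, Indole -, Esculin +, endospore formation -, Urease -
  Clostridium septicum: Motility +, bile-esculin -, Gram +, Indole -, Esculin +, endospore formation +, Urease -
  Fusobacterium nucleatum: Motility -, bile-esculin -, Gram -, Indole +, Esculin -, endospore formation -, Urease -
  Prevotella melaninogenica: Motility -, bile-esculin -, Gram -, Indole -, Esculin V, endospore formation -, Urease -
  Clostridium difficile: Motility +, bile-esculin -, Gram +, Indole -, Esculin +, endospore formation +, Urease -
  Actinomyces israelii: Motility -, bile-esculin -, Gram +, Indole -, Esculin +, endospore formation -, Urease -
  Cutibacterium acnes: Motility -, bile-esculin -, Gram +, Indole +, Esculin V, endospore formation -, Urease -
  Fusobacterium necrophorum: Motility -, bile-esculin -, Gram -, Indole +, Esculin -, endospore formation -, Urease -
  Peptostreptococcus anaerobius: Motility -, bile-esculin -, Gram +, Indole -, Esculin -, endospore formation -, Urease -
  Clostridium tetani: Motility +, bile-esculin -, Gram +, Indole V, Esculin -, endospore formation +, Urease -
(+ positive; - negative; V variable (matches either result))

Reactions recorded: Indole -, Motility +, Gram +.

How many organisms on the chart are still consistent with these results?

3

Gram +: excludes Bacteroides fragilis, Fusobacterium nucleatum, Prevotella melaninogenica, Fusobacterium necrophorum — 6 left.
Motility +: excludes Actinomyces israelii, Cutibacterium acnes, Peptostreptococcus anaerobius — 3 left.
Indole -: all 3 remaining candidates are consistent.
Still consistent: Clostridium difficile, Clostridium septicum, Clostridium tetani.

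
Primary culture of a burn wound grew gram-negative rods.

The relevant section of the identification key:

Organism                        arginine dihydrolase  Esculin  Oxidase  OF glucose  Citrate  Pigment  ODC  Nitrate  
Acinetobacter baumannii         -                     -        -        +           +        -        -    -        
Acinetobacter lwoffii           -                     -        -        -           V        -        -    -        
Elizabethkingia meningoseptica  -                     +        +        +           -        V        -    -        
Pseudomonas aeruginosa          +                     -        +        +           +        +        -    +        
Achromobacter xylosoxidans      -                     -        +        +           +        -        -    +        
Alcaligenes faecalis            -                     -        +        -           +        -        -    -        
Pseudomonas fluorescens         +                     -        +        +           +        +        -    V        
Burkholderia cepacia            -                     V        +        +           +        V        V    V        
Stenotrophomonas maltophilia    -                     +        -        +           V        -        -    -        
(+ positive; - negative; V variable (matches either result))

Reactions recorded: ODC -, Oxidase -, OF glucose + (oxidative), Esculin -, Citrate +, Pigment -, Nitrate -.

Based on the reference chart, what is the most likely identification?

Citrate +: excludes Elizabethkingia meningoseptica — 8 left.
Pigment -: excludes Pseudomonas aeruginosa, Pseudomonas fluorescens — 6 left.
Nitrate -: excludes Achromobacter xylosoxidans — 5 left.
OF glucose +: excludes Acinetobacter lwoffii, Alcaligenes faecalis — 3 left.
Oxidase -: excludes Burkholderia cepacia — 2 left.
Esculin -: excludes Stenotrophomonas maltophilia — 1 left.
ODC -: the one remaining candidate is consistent.

Acinetobacter baumannii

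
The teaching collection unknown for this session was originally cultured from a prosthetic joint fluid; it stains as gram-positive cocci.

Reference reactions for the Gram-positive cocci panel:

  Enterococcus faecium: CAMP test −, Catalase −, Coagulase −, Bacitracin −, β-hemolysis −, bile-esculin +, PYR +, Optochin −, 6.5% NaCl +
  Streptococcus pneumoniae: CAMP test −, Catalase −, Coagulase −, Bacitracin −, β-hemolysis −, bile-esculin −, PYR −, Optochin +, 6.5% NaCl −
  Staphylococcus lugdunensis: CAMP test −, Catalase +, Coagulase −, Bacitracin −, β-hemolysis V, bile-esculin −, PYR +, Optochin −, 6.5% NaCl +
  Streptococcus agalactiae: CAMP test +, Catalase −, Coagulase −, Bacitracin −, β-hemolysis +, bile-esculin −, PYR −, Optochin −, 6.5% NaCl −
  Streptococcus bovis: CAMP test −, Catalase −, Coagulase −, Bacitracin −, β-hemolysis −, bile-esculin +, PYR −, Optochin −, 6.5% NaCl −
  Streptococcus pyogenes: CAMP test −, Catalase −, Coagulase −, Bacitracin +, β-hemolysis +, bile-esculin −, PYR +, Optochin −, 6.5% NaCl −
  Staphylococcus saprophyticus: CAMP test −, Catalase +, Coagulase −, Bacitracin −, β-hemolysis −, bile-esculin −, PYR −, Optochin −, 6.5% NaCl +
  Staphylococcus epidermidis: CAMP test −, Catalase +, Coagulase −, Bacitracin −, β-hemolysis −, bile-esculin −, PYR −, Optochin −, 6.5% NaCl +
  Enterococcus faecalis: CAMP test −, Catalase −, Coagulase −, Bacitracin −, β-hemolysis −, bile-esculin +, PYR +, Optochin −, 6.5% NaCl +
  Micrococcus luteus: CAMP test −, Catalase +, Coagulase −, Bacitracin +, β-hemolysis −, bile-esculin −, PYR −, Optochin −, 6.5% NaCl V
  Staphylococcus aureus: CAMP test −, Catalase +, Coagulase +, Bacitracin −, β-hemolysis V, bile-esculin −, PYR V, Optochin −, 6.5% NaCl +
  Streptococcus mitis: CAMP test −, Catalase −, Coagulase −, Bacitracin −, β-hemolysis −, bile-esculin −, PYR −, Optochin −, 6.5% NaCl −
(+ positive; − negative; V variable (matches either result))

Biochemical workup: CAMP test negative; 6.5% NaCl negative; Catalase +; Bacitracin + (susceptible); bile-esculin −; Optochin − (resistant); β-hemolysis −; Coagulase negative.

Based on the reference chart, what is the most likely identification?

Catalase +: excludes 7 organisms — 5 left.
bile-esculin −: all 5 remaining candidates are consistent.
Optochin −: all 5 remaining candidates are consistent.
Bacitracin +: excludes Staphylococcus lugdunensis, Staphylococcus saprophyticus, Staphylococcus epidermidis, Staphylococcus aureus — 1 left.
β-hemolysis −: the one remaining candidate is consistent.
CAMP test −: the one remaining candidate is consistent.
6.5% NaCl −: the one remaining candidate is consistent.
Coagulase −: the one remaining candidate is consistent.

Micrococcus luteus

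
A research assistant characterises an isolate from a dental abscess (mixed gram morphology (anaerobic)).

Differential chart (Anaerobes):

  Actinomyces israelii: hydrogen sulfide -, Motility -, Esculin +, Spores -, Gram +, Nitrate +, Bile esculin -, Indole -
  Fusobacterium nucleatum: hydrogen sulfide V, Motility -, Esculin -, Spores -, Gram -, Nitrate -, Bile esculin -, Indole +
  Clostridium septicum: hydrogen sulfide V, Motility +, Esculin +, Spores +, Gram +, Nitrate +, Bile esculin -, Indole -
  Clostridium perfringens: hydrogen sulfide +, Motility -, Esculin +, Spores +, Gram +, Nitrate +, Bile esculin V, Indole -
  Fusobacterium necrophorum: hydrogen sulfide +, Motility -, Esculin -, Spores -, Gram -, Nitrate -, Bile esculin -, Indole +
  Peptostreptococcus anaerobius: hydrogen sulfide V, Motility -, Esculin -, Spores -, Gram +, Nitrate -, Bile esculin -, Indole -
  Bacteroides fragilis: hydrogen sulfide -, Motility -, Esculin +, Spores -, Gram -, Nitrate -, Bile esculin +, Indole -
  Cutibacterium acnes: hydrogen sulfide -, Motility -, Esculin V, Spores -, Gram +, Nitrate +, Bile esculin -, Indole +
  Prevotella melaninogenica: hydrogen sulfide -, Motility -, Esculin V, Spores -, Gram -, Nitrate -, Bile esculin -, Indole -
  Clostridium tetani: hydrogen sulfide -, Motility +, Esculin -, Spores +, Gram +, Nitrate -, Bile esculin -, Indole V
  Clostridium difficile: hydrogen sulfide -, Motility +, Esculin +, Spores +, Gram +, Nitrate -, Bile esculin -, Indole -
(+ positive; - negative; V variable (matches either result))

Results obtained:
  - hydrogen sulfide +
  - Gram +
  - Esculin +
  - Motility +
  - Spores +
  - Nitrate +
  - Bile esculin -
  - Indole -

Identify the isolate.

Clostridium septicum

Esculin +: excludes Fusobacterium nucleatum, Fusobacterium necrophorum, Peptostreptococcus anaerobius, Clostridium tetani — 7 left.
Motility +: excludes 5 organisms — 2 left.
Gram +: all 2 remaining candidates are consistent.
hydrogen sulfide +: excludes Clostridium difficile — 1 left.
Indole -: the one remaining candidate is consistent.
Nitrate +: the one remaining candidate is consistent.
Bile esculin -: the one remaining candidate is consistent.
Spores +: the one remaining candidate is consistent.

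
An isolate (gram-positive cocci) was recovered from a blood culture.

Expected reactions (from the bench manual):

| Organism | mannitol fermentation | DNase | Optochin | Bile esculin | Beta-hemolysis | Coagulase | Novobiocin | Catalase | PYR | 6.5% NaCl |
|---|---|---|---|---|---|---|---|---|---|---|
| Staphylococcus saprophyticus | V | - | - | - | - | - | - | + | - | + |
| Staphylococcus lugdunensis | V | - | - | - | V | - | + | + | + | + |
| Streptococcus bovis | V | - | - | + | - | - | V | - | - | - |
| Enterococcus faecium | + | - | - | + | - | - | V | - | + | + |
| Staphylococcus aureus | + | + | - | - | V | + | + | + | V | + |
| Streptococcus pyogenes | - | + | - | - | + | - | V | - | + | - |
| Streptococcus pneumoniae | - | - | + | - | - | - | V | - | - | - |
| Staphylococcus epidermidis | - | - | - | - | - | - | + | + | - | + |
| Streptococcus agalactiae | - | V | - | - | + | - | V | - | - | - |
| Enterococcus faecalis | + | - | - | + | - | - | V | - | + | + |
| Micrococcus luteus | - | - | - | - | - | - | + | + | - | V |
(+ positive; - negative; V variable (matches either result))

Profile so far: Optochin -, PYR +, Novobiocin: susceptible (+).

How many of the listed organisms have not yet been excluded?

PYR +: excludes 6 organisms — 5 left.
Novobiocin +: all 5 remaining candidates are consistent.
Optochin -: all 5 remaining candidates are consistent.
Still consistent: Enterococcus faecalis, Enterococcus faecium, Staphylococcus aureus, Staphylococcus lugdunensis, Streptococcus pyogenes.

5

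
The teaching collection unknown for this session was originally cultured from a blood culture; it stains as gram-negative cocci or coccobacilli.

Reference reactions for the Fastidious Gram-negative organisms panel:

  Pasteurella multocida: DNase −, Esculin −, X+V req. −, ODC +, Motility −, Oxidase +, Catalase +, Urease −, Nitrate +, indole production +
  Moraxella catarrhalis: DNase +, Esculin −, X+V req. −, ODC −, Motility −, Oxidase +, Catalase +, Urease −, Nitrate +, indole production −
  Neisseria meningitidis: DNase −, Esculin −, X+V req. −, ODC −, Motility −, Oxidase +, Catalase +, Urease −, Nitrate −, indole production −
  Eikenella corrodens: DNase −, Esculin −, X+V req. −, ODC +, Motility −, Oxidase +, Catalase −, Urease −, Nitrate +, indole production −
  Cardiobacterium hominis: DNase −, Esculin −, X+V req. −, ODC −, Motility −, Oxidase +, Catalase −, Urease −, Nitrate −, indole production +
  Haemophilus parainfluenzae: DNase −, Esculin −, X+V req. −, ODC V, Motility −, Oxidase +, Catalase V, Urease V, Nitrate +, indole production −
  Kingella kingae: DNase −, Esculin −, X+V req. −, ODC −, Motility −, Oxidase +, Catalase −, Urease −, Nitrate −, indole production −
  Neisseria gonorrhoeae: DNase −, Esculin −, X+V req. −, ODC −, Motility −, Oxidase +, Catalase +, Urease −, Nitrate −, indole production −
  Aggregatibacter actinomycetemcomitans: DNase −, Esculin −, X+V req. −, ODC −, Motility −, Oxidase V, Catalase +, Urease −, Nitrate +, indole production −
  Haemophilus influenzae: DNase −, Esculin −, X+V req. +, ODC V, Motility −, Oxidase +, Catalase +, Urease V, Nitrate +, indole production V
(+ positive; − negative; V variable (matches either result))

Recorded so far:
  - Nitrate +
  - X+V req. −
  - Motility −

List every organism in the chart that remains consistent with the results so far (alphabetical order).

X+V req. −: excludes Haemophilus influenzae — 9 left.
Motility −: all 9 remaining candidates are consistent.
Nitrate +: excludes Neisseria meningitidis, Cardiobacterium hominis, Kingella kingae, Neisseria gonorrhoeae — 5 left.

Aggregatibacter actinomycetemcomitans, Eikenella corrodens, Haemophilus parainfluenzae, Moraxella catarrhalis, Pasteurella multocida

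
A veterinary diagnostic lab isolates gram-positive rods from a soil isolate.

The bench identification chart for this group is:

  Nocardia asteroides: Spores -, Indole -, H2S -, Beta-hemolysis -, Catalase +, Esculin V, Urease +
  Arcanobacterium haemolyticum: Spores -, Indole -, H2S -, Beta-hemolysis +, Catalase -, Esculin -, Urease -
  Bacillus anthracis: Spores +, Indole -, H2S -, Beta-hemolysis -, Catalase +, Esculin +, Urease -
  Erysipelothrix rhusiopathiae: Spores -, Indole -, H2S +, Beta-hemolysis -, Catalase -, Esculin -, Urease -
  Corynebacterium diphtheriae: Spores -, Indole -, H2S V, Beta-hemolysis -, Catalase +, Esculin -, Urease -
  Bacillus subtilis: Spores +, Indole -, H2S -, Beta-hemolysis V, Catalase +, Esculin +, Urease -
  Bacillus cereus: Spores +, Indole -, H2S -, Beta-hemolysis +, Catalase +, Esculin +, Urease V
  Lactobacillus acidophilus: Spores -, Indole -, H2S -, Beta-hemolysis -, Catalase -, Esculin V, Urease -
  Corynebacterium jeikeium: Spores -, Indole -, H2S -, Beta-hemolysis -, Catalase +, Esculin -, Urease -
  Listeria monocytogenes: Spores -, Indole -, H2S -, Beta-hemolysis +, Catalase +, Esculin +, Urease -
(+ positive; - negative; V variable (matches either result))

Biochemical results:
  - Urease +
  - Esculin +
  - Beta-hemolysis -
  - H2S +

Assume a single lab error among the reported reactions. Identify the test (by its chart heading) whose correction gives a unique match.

H2S

As reported, no row in the chart matches all 4 reactions.
Reversing H2S (to -) → unique match: Nocardia asteroides.
Reversing Esculin → still no organism matches.
Reversing Urease → still no organism matches.
Reversing Beta-hemolysis → still no organism matches.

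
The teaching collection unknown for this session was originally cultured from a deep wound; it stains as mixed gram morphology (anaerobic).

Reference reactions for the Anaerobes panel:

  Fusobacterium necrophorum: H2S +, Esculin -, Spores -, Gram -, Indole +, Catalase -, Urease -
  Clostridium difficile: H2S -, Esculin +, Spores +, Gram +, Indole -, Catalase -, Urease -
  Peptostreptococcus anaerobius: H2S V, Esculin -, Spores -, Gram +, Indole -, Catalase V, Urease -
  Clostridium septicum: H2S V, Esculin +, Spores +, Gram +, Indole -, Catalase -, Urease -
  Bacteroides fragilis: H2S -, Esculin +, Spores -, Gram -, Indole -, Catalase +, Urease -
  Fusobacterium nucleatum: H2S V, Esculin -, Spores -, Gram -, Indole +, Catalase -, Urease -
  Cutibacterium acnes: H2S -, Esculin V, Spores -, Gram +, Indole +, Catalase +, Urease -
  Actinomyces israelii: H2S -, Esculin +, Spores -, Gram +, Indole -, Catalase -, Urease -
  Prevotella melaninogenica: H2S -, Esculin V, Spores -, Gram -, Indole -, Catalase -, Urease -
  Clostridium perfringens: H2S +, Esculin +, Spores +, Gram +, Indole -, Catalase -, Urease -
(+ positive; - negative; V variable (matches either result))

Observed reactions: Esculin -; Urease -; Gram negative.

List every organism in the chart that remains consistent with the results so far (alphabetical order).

Fusobacterium necrophorum, Fusobacterium nucleatum, Prevotella melaninogenica

Gram -: excludes 6 organisms — 4 left.
Esculin -: excludes Bacteroides fragilis — 3 left.
Urease -: all 3 remaining candidates are consistent.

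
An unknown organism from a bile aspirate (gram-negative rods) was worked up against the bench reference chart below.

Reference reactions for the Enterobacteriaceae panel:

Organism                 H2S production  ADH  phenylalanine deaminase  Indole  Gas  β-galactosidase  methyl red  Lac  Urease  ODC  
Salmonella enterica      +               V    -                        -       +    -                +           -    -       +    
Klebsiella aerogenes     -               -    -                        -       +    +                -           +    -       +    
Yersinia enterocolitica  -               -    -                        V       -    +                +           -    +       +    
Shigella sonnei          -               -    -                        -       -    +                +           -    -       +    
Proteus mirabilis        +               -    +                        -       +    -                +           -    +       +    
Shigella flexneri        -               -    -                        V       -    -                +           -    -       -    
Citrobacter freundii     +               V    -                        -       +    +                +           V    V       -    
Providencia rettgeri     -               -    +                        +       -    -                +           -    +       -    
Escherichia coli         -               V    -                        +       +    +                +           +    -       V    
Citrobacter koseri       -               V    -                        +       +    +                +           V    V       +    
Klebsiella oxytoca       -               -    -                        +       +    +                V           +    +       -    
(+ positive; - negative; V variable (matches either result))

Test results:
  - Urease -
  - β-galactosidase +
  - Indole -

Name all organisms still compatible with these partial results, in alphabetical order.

Citrobacter freundii, Klebsiella aerogenes, Shigella sonnei

β-galactosidase +: excludes Salmonella enterica, Proteus mirabilis, Shigella flexneri, Providencia rettgeri — 7 left.
Urease -: excludes Yersinia enterocolitica, Klebsiella oxytoca — 5 left.
Indole -: excludes Escherichia coli, Citrobacter koseri — 3 left.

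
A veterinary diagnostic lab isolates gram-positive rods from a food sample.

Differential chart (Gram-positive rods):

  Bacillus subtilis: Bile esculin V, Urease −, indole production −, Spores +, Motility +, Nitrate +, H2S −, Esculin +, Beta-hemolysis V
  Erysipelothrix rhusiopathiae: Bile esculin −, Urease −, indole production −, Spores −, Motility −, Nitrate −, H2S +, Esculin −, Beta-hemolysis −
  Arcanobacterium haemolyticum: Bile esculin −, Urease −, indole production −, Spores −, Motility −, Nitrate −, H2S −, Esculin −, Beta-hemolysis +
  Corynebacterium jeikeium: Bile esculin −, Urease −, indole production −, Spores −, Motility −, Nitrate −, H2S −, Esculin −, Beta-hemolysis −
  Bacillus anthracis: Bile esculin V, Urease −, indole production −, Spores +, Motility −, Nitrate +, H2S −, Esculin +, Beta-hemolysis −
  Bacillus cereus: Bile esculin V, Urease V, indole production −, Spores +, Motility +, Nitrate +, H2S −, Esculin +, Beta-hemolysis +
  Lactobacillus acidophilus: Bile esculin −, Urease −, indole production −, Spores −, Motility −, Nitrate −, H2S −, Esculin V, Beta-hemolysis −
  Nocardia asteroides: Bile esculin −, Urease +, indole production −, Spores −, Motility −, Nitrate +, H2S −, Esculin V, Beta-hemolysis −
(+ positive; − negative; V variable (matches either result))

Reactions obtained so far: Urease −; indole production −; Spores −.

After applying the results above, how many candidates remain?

4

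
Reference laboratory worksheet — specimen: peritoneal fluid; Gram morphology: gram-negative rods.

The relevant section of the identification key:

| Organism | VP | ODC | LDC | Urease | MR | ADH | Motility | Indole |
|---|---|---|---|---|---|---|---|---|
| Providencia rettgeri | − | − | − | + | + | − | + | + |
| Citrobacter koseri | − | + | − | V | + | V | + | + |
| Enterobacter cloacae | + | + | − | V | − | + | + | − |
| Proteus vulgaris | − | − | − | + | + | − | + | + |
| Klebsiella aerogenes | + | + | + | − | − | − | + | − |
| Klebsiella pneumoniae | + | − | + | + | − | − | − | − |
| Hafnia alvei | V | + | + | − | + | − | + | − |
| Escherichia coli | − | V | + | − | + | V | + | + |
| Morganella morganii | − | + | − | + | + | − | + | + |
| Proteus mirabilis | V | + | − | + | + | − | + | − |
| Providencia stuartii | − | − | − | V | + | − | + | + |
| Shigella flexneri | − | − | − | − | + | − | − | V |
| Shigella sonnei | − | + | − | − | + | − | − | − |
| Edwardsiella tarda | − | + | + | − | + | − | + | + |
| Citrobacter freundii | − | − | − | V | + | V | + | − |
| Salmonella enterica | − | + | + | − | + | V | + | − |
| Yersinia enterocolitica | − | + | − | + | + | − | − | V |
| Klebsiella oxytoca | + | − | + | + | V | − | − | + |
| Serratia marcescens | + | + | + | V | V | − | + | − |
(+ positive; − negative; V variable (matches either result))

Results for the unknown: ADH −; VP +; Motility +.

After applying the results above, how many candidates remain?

4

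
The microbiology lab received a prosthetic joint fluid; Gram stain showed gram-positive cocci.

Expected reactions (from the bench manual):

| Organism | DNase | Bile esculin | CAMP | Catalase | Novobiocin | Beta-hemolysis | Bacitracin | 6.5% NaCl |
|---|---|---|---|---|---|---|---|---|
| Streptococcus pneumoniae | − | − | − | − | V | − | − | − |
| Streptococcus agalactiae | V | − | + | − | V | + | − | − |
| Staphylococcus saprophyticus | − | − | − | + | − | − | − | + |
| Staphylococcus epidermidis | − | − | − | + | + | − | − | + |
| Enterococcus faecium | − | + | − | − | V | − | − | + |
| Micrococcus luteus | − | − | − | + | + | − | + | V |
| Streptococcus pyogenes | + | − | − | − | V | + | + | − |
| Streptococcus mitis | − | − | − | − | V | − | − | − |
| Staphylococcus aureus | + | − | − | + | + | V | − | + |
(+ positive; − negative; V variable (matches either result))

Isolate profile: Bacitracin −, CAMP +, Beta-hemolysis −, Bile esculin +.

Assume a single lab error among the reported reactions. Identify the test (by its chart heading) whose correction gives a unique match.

CAMP

As reported, no row in the chart matches all 4 reactions.
Reversing Beta-hemolysis → still no organism matches.
Reversing CAMP (to −) → unique match: Enterococcus faecium.
Reversing Bacitracin → still no organism matches.
Reversing Bile esculin → still no organism matches.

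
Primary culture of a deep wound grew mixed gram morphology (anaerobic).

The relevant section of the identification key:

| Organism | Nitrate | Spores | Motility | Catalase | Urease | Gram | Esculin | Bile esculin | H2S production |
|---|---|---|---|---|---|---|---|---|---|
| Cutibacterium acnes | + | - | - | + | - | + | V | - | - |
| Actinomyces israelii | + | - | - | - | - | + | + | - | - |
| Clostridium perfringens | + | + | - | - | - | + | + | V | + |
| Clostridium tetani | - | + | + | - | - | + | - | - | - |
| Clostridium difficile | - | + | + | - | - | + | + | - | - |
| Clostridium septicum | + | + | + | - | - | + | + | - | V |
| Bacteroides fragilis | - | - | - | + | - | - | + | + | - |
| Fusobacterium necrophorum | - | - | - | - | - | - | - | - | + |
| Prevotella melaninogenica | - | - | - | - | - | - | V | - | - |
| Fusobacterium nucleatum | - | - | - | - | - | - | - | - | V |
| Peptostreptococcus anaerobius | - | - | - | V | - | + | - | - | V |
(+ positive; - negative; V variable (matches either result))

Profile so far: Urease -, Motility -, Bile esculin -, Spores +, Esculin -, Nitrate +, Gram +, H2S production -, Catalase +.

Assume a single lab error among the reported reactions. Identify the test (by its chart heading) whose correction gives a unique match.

As reported, no row in the chart matches all 9 reactions.
Reversing Urease → still no organism matches.
Reversing Nitrate → still no organism matches.
Reversing Gram → still no organism matches.
Reversing H2S production → still no organism matches.
Reversing Spores (to -) → unique match: Cutibacterium acnes.
Reversing Motility → still no organism matches.
Reversing Esculin → still no organism matches.
Reversing Catalase → still no organism matches.
Reversing Bile esculin → still no organism matches.

Spores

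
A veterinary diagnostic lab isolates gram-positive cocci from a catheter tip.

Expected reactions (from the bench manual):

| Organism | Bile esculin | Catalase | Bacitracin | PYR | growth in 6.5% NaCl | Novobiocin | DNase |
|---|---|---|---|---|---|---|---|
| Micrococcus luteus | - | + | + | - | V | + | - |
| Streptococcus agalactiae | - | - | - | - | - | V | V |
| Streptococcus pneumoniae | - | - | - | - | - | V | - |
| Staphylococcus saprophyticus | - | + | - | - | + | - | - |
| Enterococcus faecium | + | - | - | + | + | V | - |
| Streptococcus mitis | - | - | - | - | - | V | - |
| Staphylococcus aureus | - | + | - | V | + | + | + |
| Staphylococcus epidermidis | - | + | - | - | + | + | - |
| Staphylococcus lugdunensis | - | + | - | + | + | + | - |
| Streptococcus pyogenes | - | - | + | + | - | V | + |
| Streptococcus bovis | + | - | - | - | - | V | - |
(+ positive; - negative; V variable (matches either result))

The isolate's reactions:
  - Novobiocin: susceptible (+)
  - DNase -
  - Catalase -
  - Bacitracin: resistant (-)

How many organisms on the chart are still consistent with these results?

Novobiocin +: excludes Staphylococcus saprophyticus — 10 left.
Catalase -: excludes Micrococcus luteus, Staphylococcus aureus, Staphylococcus epidermidis, Staphylococcus lugdunensis — 6 left.
DNase -: excludes Streptococcus pyogenes — 5 left.
Bacitracin -: all 5 remaining candidates are consistent.
Still consistent: Enterococcus faecium, Streptococcus agalactiae, Streptococcus bovis, Streptococcus mitis, Streptococcus pneumoniae.

5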